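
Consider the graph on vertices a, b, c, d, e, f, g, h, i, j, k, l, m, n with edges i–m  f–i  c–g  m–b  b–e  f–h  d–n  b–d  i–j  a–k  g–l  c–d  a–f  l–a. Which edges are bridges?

The edges on the cycle c-g-l-a-f-i-m-b-d-c are not bridges since each lies on that cycle.
But removing h–f disconnects h from f; removing e–b disconnects e from b; removing d–n disconnects d from n; removing k–a disconnects k from a — these are bridges.
In total 5 edges are bridges.

a-k, b-e, d-n, f-h, i-j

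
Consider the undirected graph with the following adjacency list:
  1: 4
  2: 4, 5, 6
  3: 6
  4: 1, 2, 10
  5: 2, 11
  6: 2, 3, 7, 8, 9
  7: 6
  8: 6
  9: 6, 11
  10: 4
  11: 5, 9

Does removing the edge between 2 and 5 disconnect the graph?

No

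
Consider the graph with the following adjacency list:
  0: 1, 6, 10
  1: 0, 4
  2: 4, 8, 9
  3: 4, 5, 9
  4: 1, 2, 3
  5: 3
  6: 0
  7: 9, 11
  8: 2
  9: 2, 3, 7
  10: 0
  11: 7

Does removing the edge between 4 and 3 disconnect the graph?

After removing 4-3, the path 4-2-9-3 still connects them, so the edge is not a bridge.

No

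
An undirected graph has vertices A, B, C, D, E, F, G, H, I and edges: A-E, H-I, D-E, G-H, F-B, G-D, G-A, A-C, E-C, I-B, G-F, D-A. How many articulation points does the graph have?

Removing G increases the component count from 1 to 2, so G is a cut vertex.
By contrast removing A leaves 1 component; it is not a cut vertex. No other vertex is a cut vertex either.

1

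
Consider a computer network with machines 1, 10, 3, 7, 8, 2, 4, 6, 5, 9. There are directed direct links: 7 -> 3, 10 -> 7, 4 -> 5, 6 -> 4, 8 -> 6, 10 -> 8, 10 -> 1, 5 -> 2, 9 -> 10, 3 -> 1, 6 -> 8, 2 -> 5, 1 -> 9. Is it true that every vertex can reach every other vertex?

There is no directed path from 2 to 10, so the graph is not strongly connected.

No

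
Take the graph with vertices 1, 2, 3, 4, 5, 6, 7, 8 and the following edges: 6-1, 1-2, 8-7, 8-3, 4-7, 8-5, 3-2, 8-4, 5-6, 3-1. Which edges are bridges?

none

The edges on the cycle 8-4-7-8 are not bridges since each lies on that cycle.
Every edge lies on some cycle, so there are no bridges.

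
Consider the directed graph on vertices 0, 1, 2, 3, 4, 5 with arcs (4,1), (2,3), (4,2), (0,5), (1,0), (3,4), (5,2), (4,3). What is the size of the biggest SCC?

{0, 1, 2, 3, 4, 5} are all mutually reachable — one SCC of size 6.
The largest has 6 vertices.

6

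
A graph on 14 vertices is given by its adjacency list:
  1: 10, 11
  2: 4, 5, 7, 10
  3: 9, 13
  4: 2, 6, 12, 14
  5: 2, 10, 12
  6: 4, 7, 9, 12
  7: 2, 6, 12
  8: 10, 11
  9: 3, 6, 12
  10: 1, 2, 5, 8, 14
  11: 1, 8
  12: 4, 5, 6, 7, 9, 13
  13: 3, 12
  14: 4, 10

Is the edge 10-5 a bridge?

After removing 10-5, the path 10-2-5 still connects them, so the edge is not a bridge.

No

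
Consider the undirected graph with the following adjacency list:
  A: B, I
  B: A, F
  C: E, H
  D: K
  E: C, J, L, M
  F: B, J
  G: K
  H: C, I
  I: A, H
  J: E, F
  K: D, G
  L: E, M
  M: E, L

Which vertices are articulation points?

E, K

Removing E increases the component count from 2 to 3, so E is a cut vertex.
Removing K increases the component count from 2 to 3, so K is a cut vertex.
By contrast removing C leaves 2 components; it is not a cut vertex. No other vertex is a cut vertex either.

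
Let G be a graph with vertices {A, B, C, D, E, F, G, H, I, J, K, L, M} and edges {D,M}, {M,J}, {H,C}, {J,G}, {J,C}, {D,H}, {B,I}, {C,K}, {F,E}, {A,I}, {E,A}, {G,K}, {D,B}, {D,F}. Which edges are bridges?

none

The edges on the cycle D-F-E-A-I-B-D are not bridges since each lies on that cycle.
Every edge lies on some cycle, so there are no bridges.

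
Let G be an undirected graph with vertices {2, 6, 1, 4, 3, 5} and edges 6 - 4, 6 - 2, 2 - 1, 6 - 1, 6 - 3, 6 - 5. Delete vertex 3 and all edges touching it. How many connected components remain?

With 3 gone, the remaining components are: {1, 2, 4, 5, 6}.
That is 1 component.

1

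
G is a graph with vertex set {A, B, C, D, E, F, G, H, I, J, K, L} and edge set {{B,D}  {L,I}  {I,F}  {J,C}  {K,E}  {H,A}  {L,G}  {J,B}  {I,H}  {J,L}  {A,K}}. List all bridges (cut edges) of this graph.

A-H, A-K, B-D, B-J, C-J, E-K, F-I, G-L, H-I, I-L, J-L

removing A - K disconnects A from K; removing I - L disconnects I from L; removing C - J disconnects C from J; removing J - L disconnects J from L — these are bridges.
In total 11 edges are bridges.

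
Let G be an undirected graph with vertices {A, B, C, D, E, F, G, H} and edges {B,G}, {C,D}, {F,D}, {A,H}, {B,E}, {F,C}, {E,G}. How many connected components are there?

3

Starting from A we can reach A, H. That is one component of size 2.
Starting from B we can reach B, E, G. That is one component of size 3.
Starting from C we can reach C, D, F. That is one component of size 3.
Total: 3 components.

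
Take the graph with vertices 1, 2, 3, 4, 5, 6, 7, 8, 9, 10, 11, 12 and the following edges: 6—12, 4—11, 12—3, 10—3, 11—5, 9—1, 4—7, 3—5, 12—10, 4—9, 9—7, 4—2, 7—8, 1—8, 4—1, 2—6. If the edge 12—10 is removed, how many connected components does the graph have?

1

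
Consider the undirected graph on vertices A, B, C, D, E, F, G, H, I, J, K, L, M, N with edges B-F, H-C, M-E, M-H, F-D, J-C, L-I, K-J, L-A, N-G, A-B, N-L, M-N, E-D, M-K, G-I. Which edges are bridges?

The edges on the cycle N-G-I-L-N are not bridges since each lies on that cycle.
Every edge lies on some cycle, so there are no bridges.

none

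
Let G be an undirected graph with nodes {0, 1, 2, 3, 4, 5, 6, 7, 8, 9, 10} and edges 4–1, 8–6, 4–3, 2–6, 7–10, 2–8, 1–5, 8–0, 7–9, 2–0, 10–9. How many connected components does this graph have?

3

Starting from 7 we can reach 7, 9, 10. That is one component of size 3.
Starting from 0 we can reach 0, 2, 6, 8. That is one component of size 4.
Starting from 1 we can reach 1, 3, 4, 5. That is one component of size 4.
Total: 3 components.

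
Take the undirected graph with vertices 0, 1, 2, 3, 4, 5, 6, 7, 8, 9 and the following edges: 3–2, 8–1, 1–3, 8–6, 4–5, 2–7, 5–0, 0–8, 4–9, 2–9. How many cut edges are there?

2

The edges on the cycle 4-5-0-8-1-3-2-9-4 are not bridges since each lies on that cycle.
But removing 7–2 disconnects 7 from 2; removing 6–8 disconnects 6 from 8 — these are bridges.
That makes 2 bridges.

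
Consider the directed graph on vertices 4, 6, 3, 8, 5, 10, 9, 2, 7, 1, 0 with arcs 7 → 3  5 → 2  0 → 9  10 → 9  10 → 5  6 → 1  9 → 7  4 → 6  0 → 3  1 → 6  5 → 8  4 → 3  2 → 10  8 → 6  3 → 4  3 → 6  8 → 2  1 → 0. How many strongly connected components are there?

{0, 1, 3, 4, 6, 7, 9} are all mutually reachable — one SCC of size 7.
{2, 5, 8, 10} are all mutually reachable — one SCC of size 4.
That gives 2 strongly connected components.

2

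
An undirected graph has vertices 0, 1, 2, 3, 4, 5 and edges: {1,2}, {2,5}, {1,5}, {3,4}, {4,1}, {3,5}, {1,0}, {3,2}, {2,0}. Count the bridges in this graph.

The edges on the cycle 1-2-0-1 are not bridges since each lies on that cycle.
Every edge lies on some cycle, so there are no bridges.

0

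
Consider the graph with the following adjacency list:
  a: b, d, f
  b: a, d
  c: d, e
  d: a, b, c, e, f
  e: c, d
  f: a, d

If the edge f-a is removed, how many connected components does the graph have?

f and a are still connected via f-d-a, so the component count stays at 1.

1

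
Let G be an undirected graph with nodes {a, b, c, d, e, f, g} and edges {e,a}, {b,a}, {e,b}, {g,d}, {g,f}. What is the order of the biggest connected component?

c is isolated — a component by itself.
Starting from a we can reach a, b, e. That is one component of size 3.
Starting from d we can reach d, f, g. That is one component of size 3.
The largest has 3 vertices.

3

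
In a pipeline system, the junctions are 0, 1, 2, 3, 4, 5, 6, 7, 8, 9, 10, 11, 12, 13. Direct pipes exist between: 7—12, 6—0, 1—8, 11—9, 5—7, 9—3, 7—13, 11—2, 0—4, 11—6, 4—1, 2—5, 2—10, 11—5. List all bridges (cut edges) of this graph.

0-4, 0-6, 1-4, 1-8, 10-2, 11-6, 11-9, 12-7, 13-7, 3-9, 5-7

The edges on the cycle 11-2-5-11 are not bridges since each lies on that cycle.
But removing 3—9 disconnects 3 from 9; removing 11—9 disconnects 11 from 9; removing 4—0 disconnects 4 from 0; removing 11—6 disconnects 11 from 6 — these are bridges.
In total 11 edges are bridges.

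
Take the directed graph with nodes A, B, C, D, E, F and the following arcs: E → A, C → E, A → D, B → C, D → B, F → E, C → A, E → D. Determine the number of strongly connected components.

{A, B, C, D, E} are all mutually reachable — one SCC of size 5.
{F} is an SCC by itself.
That gives 2 strongly connected components.

2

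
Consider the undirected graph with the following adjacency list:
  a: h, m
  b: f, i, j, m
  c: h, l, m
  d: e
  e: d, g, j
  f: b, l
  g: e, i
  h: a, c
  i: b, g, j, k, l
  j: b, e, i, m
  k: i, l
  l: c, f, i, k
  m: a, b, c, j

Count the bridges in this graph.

1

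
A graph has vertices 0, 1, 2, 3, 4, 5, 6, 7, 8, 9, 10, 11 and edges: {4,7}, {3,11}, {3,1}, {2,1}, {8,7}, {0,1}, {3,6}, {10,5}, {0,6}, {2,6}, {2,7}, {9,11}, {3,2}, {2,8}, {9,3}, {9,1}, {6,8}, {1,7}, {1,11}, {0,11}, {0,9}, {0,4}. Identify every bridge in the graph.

10-5

The edges on the cycle 0-4-7-8-6-3-9-0 are not bridges since each lies on that cycle.
But removing 10–5 disconnects 10 from 5 — this is a bridge.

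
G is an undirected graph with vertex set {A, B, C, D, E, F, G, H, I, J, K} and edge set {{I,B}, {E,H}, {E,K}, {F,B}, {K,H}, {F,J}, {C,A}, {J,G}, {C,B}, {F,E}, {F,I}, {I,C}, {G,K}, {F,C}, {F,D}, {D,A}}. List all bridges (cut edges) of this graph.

The edges on the cycle F-D-A-C-F are not bridges since each lies on that cycle.
Every edge lies on some cycle, so there are no bridges.

none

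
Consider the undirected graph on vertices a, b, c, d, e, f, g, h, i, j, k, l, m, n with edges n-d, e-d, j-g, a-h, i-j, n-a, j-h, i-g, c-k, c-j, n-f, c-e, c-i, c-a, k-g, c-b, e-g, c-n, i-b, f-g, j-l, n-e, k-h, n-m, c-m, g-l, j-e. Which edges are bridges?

The edges on the cycle c-n-f-g-i-c are not bridges since each lies on that cycle.
Every edge lies on some cycle, so there are no bridges.

none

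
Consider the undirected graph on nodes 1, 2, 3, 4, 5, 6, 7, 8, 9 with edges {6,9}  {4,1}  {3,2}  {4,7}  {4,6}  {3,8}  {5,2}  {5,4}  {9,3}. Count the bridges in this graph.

The edges on the cycle 5-4-6-9-3-2-5 are not bridges since each lies on that cycle.
But removing 4–1 disconnects 4 from 1; removing 7–4 disconnects 7 from 4; removing 3–8 disconnects 3 from 8 — these are bridges.
That makes 3 bridges.

3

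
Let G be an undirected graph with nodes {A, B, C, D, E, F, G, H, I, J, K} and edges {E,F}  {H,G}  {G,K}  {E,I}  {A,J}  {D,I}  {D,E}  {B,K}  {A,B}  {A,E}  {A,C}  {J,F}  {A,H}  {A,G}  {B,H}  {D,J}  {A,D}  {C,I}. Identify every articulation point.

A

Removing A increases the component count from 1 to 2, so A is a cut vertex.
By contrast removing E leaves 1 component; it is not a cut vertex. No other vertex is a cut vertex either.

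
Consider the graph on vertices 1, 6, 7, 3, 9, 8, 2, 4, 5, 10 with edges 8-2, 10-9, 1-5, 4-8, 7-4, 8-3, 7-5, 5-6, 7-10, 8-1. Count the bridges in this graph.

The edges on the cycle 7-4-8-1-5-7 are not bridges since each lies on that cycle.
But removing 5-6 disconnects 5 from 6; removing 8-3 disconnects 8 from 3; removing 9-10 disconnects 9 from 10; removing 7-10 disconnects 7 from 10 — these are bridges.
In total 5 edges are bridges.

5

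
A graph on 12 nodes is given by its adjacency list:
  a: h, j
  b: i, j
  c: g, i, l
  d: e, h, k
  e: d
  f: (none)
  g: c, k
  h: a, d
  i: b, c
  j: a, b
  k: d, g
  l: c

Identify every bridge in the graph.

c-l, d-e

The edges on the cycle g-c-i-b-j-a-h-d-k-g are not bridges since each lies on that cycle.
But removing c-l disconnects c from l; removing e-d disconnects e from d — these are bridges.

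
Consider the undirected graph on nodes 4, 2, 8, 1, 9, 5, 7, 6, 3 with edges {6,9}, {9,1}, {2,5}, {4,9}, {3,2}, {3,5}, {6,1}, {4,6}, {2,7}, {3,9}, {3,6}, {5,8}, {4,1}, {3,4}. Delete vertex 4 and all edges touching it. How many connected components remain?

1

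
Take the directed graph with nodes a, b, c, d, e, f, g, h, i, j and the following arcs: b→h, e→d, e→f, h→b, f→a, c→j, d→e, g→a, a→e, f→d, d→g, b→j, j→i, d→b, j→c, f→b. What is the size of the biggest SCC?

{a, d, e, f, g} are all mutually reachable — one SCC of size 5.
{c, j} are all mutually reachable — one SCC of size 2.
{b, h} are all mutually reachable — one SCC of size 2.
{i} is an SCC by itself.
The largest has 5 vertices.

5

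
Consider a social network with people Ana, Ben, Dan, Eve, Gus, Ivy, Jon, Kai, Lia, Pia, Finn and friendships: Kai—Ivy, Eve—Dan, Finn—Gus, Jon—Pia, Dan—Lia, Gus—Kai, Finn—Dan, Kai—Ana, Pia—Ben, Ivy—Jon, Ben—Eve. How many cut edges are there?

2

The edges on the cycle Finn-Gus-Kai-Ivy-Jon-Pia-Ben-Eve-Dan-Finn are not bridges since each lies on that cycle.
But removing Dan—Lia disconnects Dan from Lia; removing Kai—Ana disconnects Kai from Ana — these are bridges.
That makes 2 bridges.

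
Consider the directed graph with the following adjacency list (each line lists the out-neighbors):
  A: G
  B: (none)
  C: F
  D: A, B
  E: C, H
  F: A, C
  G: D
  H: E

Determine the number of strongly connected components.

{A, D, G} are all mutually reachable — one SCC of size 3.
{E, H} are all mutually reachable — one SCC of size 2.
{C, F} are all mutually reachable — one SCC of size 2.
{B} is an SCC by itself.
That gives 4 strongly connected components.

4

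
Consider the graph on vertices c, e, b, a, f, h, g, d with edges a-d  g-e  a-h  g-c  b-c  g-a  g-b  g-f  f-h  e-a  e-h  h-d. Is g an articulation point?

Yes

Deleting g raises the number of components from 1 to 2, so g is a cut vertex.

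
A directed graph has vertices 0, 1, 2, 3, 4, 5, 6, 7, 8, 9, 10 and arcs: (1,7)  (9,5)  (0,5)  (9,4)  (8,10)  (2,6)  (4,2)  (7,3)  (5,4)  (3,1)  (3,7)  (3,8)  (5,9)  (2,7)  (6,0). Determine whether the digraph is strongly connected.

There is no directed path from 7 to 6, so the graph is not strongly connected.

No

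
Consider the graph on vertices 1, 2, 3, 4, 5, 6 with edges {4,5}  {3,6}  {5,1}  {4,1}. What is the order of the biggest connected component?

2 is isolated — a component by itself.
Starting from 3 we can reach 3, 6. That is one component of size 2.
Starting from 1 we can reach 1, 4, 5. That is one component of size 3.
The largest has 3 vertices.

3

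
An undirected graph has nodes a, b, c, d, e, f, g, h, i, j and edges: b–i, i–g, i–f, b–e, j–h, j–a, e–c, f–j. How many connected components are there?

d is isolated — a component by itself.
Starting from a we can reach a, b, c, e, f, g, h, i, j. That is one component of size 9.
Total: 2 components.

2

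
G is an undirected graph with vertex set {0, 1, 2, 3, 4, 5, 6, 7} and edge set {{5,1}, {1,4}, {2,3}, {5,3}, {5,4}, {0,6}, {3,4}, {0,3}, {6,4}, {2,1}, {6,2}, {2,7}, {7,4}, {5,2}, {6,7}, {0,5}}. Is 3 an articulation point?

Deleting 3 leaves 1 component (was 1) (its neighbors 0, 2, 4, 5 remain connected to each other), so 3 is not a cut vertex.

No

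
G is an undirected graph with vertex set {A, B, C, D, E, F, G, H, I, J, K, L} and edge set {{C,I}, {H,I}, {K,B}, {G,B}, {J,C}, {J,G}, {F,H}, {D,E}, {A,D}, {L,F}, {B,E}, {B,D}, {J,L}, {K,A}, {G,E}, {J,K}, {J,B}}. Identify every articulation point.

Removing J increases the component count from 1 to 2, so J is a cut vertex.
By contrast removing H leaves 1 component; it is not a cut vertex. No other vertex is a cut vertex either.

J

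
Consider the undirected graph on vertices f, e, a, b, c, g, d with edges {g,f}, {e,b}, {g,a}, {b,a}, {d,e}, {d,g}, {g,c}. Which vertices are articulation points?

g

Removing g increases the component count from 1 to 3, so g is a cut vertex.
By contrast removing d leaves 1 component; it is not a cut vertex. No other vertex is a cut vertex either.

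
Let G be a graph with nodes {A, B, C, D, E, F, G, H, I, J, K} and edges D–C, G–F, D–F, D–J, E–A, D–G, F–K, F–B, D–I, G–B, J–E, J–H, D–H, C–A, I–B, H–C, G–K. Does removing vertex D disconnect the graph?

Yes

Deleting D raises the number of components from 1 to 2, so D is a cut vertex.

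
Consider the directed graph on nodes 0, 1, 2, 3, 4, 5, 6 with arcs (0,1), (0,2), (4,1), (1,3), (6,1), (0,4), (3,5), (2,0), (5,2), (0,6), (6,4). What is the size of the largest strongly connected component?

{0, 1, 2, 3, 4, 5, 6} are all mutually reachable — one SCC of size 7.
The largest has 7 vertices.

7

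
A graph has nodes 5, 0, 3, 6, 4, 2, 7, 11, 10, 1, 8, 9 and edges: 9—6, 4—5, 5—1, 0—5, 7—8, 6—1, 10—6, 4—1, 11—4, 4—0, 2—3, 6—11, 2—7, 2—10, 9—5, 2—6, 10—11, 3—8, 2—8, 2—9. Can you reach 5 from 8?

Yes

From 8 we can reach 0, 1, 2, 3, 4, 5, 6, 7, 8, 9, 10, 11, which includes 5.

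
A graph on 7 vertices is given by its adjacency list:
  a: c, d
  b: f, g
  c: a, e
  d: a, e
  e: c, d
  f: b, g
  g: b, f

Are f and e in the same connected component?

No

The component containing f is {b, f, g}, and e is not in it.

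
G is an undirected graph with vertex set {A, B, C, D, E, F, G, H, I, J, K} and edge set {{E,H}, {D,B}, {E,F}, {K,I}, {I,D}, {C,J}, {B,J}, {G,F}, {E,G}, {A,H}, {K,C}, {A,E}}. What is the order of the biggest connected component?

Starting from A we can reach A, E, F, G, H. That is one component of size 5.
Starting from B we can reach B, C, D, I, J, K. That is one component of size 6.
The largest has 6 vertices.

6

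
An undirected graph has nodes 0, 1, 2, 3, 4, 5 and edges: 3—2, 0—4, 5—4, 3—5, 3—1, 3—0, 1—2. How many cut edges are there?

The edges on the cycle 3-1-2-3 are not bridges since each lies on that cycle.
Every edge lies on some cycle, so there are no bridges.

0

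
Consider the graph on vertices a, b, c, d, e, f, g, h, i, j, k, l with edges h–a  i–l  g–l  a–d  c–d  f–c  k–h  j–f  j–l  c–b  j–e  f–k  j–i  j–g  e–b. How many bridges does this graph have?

0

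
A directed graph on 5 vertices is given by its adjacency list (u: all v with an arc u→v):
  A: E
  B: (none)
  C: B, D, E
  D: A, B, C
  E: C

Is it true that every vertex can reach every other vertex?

No

There is no directed path from B to C, so the graph is not strongly connected.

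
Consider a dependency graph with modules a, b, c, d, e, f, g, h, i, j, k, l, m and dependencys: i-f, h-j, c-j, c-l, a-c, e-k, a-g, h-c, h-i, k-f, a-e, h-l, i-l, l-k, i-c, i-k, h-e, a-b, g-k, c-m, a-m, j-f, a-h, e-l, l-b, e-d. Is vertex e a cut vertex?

Yes

Deleting e raises the number of components from 1 to 2, so e is a cut vertex.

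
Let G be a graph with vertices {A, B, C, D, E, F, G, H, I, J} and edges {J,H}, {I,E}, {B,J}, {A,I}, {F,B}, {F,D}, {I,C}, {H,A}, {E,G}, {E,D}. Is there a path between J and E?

Yes

From J we can reach A, B, C, D, E, F, G, H, I, J, which includes E.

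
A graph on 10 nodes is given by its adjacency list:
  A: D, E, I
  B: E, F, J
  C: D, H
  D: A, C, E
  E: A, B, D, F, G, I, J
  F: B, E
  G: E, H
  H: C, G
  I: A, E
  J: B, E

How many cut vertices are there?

Removing E increases the component count from 1 to 2, so E is a cut vertex.
By contrast removing H leaves 1 component; it is not a cut vertex. No other vertex is a cut vertex either.

1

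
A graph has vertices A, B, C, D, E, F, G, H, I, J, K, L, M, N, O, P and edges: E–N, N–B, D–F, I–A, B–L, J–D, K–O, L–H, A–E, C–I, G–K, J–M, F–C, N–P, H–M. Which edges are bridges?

The edges on the cycle J-D-F-C-I-A-E-N-B-L-H-M-J are not bridges since each lies on that cycle.
But removing G–K disconnects G from K; removing P–N disconnects P from N; removing K–O disconnects K from O — these are bridges.

G-K, K-O, N-P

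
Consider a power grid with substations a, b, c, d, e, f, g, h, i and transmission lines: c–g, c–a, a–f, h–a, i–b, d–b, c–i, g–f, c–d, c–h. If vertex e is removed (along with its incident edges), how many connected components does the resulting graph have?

1

With e gone, the remaining components are: {a, b, c, d, f, g, h, i}.
That is 1 component.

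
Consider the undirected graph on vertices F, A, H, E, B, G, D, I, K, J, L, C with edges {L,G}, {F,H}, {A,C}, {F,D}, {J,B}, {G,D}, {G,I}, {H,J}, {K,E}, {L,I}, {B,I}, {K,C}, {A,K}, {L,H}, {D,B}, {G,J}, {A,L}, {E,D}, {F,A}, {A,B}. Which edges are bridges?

The edges on the cycle F-A-L-G-I-B-J-H-F are not bridges since each lies on that cycle.
Every edge lies on some cycle, so there are no bridges.

none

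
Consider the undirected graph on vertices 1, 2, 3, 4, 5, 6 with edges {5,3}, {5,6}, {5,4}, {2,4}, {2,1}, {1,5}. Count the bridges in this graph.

2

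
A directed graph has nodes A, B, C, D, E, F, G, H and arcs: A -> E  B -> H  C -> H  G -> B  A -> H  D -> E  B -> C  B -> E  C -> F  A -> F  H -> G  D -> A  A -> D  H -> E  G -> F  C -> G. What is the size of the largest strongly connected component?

4

{B, C, G, H} are all mutually reachable — one SCC of size 4.
{A, D} are all mutually reachable — one SCC of size 2.
{E} is an SCC by itself.
{F} is an SCC by itself.
The largest has 4 vertices.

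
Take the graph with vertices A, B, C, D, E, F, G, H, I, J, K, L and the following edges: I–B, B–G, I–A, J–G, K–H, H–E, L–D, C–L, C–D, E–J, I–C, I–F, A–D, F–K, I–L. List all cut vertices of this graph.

I

Removing I increases the component count from 1 to 2, so I is a cut vertex.
By contrast removing D leaves 1 component; it is not a cut vertex. No other vertex is a cut vertex either.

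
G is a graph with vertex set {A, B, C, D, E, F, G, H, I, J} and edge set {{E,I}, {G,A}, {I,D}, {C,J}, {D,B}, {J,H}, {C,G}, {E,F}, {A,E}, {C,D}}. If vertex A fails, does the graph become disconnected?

No

Deleting A leaves 1 component (was 1) (its neighbors E, G remain connected to each other), so A is not a cut vertex.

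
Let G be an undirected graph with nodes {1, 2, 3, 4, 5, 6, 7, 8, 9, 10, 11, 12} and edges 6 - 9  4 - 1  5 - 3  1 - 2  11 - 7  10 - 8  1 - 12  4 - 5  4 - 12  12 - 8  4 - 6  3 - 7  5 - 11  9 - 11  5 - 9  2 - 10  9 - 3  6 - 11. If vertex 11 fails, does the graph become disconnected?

Deleting 11 leaves 1 component (was 1) (its neighbors 5, 6, 7, 9 remain connected to each other), so 11 is not a cut vertex.

No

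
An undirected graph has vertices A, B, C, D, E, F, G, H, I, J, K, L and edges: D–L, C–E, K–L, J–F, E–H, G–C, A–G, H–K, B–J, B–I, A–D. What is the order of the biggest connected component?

8

Starting from B we can reach B, F, I, J. That is one component of size 4.
Starting from A we can reach A, C, D, E, G, H, K, L. That is one component of size 8.
The largest has 8 vertices.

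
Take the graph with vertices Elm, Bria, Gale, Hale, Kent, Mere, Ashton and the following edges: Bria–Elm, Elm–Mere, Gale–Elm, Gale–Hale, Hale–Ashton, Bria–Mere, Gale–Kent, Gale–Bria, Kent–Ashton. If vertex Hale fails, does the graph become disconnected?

Deleting Hale leaves 1 component (was 1) (its neighbors Gale, Ashton remain connected to each other), so Hale is not a cut vertex.

No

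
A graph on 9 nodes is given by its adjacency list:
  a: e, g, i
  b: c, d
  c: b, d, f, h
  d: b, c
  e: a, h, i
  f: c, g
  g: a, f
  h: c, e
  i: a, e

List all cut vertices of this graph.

Removing c increases the component count from 1 to 2, so c is a cut vertex.
By contrast removing i leaves 1 component; it is not a cut vertex. No other vertex is a cut vertex either.

c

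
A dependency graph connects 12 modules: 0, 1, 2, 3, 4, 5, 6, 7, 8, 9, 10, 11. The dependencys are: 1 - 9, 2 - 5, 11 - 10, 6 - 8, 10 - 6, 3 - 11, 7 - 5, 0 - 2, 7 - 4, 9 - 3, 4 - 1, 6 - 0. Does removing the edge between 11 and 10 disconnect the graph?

After removing 11 - 10, the path 11-3-9-1-4-7-5-2-0-6-10 still connects them, so the edge is not a bridge.

No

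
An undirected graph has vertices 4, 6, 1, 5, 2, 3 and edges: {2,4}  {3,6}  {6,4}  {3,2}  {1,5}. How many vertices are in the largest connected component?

Starting from 1 we can reach 1, 5. That is one component of size 2.
Starting from 2 we can reach 2, 3, 4, 6. That is one component of size 4.
The largest has 4 vertices.

4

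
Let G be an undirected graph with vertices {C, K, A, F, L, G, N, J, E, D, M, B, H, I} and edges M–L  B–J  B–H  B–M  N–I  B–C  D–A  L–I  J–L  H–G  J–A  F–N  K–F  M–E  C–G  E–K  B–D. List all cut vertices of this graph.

Removing B increases the component count from 1 to 2, so B is a cut vertex.
By contrast removing G leaves 1 component; it is not a cut vertex. No other vertex is a cut vertex either.

B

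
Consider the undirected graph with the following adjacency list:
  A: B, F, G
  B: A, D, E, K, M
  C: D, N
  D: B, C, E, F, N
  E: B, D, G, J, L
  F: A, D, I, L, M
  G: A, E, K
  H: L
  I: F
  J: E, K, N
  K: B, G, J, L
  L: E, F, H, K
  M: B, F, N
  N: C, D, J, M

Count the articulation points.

2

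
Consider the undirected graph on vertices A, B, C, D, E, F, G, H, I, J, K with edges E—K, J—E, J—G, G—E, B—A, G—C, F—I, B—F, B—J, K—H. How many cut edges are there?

7

The edges on the cycle J-G-E-J are not bridges since each lies on that cycle.
But removing F—I disconnects F from I; removing C—G disconnects C from G; removing J—B disconnects J from B; removing E—K disconnects E from K — these are bridges.
In total 7 edges are bridges.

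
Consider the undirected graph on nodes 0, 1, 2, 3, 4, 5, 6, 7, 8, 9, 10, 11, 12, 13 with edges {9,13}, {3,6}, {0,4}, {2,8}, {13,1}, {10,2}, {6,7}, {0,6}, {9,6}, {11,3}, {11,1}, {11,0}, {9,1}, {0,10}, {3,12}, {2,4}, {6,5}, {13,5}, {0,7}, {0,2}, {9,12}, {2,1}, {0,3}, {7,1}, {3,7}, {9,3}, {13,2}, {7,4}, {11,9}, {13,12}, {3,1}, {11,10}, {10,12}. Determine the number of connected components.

Starting from 0 we can reach 0, 1, 2, 3, 4, 5, 6, 7, 8, 9, 10, 11, 12, 13. That is one component of size 14.
Total: 1 component.

1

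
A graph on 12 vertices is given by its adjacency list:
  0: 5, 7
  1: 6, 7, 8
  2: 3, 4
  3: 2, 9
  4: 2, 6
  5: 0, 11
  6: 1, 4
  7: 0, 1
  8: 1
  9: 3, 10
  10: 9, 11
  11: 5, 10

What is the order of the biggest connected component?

12

Starting from 0 we can reach 0, 1, 2, 3, 4, 5, 6, 7, 8, 9, 10, 11. That is one component of size 12.
The largest has 12 vertices.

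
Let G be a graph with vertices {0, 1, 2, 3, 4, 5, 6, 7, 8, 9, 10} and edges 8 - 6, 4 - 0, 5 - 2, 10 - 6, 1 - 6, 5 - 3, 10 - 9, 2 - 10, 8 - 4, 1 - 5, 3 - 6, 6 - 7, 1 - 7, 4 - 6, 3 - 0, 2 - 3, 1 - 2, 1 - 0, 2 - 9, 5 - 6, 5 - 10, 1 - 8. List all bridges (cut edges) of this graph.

The edges on the cycle 1-5-10-9-2-1 are not bridges since each lies on that cycle.
Every edge lies on some cycle, so there are no bridges.

none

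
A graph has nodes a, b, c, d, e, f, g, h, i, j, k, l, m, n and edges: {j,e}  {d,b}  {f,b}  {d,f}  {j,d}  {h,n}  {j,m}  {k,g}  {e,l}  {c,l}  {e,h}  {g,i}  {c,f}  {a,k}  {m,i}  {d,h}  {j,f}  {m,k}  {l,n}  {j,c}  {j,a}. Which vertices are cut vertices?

Removing j increases the component count from 1 to 2, so j is a cut vertex.
By contrast removing k leaves 1 component; it is not a cut vertex. No other vertex is a cut vertex either.

j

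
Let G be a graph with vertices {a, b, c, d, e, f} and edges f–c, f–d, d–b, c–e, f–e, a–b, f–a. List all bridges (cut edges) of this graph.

none

The edges on the cycle f-c-e-f are not bridges since each lies on that cycle.
Every edge lies on some cycle, so there are no bridges.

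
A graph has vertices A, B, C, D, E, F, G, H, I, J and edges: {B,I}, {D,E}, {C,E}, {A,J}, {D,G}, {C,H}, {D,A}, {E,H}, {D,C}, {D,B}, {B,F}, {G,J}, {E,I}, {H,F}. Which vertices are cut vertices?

D

Removing D increases the component count from 1 to 2, so D is a cut vertex.
By contrast removing B leaves 1 component; it is not a cut vertex. No other vertex is a cut vertex either.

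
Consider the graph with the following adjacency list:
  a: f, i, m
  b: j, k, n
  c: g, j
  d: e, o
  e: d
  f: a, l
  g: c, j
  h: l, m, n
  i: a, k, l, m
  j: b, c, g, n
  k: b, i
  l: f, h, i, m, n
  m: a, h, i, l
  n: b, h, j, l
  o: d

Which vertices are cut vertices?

Removing d increases the component count from 2 to 3, so d is a cut vertex.
Removing j increases the component count from 2 to 3, so j is a cut vertex.
By contrast removing o leaves 2 components; it is not a cut vertex. No other vertex is a cut vertex either.

d, j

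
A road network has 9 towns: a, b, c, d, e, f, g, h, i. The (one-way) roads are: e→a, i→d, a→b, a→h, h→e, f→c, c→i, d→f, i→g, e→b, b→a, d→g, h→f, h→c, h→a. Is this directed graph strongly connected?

There is no directed path from g to b, so the graph is not strongly connected.

No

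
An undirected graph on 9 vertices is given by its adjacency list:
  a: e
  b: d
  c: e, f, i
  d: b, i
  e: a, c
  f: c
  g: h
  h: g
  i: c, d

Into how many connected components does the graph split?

Starting from g we can reach g, h. That is one component of size 2.
Starting from a we can reach a, b, c, d, e, f, i. That is one component of size 7.
Total: 2 components.

2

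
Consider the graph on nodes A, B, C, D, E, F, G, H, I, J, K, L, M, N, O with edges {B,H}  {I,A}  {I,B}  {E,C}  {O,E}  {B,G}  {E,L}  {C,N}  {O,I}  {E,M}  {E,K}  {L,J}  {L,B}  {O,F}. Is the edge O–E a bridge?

No

After removing O–E, the path O-I-B-L-E still connects them, so the edge is not a bridge.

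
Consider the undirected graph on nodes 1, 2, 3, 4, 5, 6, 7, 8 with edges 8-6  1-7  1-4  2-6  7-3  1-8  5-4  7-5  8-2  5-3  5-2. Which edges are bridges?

none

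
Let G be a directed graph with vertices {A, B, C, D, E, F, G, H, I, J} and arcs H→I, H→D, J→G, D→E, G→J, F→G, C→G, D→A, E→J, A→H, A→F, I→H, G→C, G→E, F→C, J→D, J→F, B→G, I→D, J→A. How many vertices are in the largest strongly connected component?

9

{A, C, D, E, F, G, H, I, J} are all mutually reachable — one SCC of size 9.
{B} is an SCC by itself.
The largest has 9 vertices.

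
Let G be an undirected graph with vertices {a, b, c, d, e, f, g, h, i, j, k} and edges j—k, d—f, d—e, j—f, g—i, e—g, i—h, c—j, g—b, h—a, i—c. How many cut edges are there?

4

The edges on the cycle d-e-g-i-c-j-f-d are not bridges since each lies on that cycle.
But removing b—g disconnects b from g; removing k—j disconnects k from j; removing i—h disconnects i from h; removing a—h disconnects a from h — these are bridges.
That makes 4 bridges.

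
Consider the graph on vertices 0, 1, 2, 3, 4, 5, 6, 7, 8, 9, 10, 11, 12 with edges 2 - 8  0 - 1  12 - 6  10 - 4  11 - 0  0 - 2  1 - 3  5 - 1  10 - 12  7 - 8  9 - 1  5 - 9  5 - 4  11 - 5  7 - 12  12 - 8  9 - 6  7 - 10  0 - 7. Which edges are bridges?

1-3

The edges on the cycle 5-9-1-5 are not bridges since each lies on that cycle.
But removing 3 - 1 disconnects 3 from 1 — this is a bridge.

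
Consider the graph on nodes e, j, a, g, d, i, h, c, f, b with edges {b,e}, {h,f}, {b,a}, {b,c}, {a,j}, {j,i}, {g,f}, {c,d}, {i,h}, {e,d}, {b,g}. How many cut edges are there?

The edges on the cycle b-a-j-i-h-f-g-b are not bridges since each lies on that cycle.
Every edge lies on some cycle, so there are no bridges.

0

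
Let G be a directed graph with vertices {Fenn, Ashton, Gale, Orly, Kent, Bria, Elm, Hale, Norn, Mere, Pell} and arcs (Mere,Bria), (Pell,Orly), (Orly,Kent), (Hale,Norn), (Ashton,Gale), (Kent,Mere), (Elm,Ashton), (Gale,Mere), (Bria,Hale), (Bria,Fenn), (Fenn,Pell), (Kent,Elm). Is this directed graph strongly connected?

No

There is no directed path from Norn to Elm, so the graph is not strongly connected.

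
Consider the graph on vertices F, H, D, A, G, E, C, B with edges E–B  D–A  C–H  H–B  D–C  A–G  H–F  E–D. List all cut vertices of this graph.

A, D, H

Removing A increases the component count from 1 to 2, so A is a cut vertex.
Removing D increases the component count from 1 to 2, so D is a cut vertex.
Removing H increases the component count from 1 to 2, so H is a cut vertex.
By contrast removing C leaves 1 component; it is not a cut vertex. No other vertex is a cut vertex either.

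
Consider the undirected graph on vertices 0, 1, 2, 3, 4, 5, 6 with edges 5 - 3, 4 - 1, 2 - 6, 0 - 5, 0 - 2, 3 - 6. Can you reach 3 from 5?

From 5 we can reach 0, 2, 3, 5, 6, which includes 3.

Yes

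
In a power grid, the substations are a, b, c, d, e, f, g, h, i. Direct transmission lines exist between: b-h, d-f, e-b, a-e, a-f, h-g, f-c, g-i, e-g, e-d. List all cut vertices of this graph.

e, f, g

Removing e increases the component count from 1 to 2, so e is a cut vertex.
Removing f increases the component count from 1 to 2, so f is a cut vertex.
Removing g increases the component count from 1 to 2, so g is a cut vertex.
By contrast removing d leaves 1 component; it is not a cut vertex. No other vertex is a cut vertex either.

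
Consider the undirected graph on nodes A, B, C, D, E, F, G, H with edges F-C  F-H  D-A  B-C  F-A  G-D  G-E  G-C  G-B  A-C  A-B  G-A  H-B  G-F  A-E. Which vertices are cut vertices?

Removing G, for instance, still leaves 1 component. No single vertex removal increases the component count — the graph has no articulation points.

none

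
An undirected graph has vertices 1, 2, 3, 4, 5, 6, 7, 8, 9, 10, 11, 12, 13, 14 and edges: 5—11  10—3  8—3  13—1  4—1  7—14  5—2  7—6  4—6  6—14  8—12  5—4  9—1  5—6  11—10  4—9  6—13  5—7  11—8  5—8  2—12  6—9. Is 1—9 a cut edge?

After removing 1—9, the path 1-4-9 still connects them, so the edge is not a bridge.

No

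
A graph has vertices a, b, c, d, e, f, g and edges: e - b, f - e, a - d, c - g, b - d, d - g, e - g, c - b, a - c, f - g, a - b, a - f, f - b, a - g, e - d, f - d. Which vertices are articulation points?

none

Removing f, for instance, still leaves 1 component. No single vertex removal increases the component count — the graph has no articulation points.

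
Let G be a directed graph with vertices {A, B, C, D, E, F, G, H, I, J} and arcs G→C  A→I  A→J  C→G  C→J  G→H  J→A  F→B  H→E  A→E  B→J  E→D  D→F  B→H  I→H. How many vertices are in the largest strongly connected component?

8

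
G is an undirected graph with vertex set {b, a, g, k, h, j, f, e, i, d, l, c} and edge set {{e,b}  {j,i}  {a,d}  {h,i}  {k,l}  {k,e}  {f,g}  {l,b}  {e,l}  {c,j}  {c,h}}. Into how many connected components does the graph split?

4

Starting from f we can reach f, g. That is one component of size 2.
Starting from a we can reach a, d. That is one component of size 2.
Starting from b we can reach b, e, k, l. That is one component of size 4.
Starting from c we can reach c, h, i, j. That is one component of size 4.
Total: 4 components.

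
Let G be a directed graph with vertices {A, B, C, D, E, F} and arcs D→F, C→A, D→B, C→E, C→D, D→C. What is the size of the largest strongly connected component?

{C, D} are all mutually reachable — one SCC of size 2.
{F} is an SCC by itself.
{B} is an SCC by itself.
{E} is an SCC by itself.
{A} is an SCC by itself.
The largest has 2 vertices.

2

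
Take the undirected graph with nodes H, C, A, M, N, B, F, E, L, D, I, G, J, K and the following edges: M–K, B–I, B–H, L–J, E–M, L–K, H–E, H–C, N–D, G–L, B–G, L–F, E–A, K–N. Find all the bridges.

A-E, B-I, C-H, D-N, F-L, J-L, K-N

The edges on the cycle B-G-L-K-M-E-H-B are not bridges since each lies on that cycle.
But removing B–I disconnects B from I; removing H–C disconnects H from C; removing N–D disconnects N from D; removing L–J disconnects L from J — these are bridges.
In total 7 edges are bridges.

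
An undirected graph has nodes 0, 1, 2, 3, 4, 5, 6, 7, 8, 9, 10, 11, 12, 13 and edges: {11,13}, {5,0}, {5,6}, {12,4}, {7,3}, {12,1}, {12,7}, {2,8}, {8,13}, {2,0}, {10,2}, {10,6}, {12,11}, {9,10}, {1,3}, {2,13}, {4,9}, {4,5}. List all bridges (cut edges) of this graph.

none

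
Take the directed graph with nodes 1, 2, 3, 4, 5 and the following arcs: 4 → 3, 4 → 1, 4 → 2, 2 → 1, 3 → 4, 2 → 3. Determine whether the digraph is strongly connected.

There is no directed path from 5 to 1, so the graph is not strongly connected.

No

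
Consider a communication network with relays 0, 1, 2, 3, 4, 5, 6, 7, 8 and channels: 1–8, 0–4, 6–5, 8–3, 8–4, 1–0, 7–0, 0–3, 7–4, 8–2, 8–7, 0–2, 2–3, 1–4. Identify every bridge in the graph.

The edges on the cycle 1-8-7-0-1 are not bridges since each lies on that cycle.
But removing 5–6 disconnects 5 from 6 — this is a bridge.

5-6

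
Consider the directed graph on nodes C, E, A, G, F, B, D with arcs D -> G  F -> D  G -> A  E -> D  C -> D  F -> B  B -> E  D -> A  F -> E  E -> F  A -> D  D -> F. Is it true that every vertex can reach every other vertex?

There is no directed path from B to C, so the graph is not strongly connected.

No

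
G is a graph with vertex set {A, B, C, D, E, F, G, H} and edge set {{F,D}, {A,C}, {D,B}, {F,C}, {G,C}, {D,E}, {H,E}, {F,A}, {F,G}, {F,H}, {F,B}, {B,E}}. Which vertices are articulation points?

Removing F increases the component count from 1 to 2, so F is a cut vertex.
By contrast removing E leaves 1 component; it is not a cut vertex. No other vertex is a cut vertex either.

F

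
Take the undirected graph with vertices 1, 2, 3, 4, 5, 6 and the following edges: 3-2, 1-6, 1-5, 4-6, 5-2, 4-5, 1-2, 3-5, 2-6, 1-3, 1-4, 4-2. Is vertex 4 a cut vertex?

Deleting 4 leaves 1 component (was 1) (its neighbors 1, 2, 5, 6 remain connected to each other), so 4 is not a cut vertex.

No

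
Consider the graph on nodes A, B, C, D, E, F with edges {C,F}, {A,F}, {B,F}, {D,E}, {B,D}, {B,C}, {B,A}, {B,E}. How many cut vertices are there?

Removing B increases the component count from 1 to 2, so B is a cut vertex.
By contrast removing C leaves 1 component; it is not a cut vertex. No other vertex is a cut vertex either.

1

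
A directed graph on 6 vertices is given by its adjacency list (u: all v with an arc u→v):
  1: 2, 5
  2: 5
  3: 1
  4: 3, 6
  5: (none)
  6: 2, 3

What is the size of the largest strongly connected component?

{3} is an SCC by itself.
{5} is an SCC by itself.
{1} is an SCC by itself.
{6} is an SCC by itself.
{2} is an SCC by itself.
(and 1 more singleton SCC)
The largest has 1 vertex.

1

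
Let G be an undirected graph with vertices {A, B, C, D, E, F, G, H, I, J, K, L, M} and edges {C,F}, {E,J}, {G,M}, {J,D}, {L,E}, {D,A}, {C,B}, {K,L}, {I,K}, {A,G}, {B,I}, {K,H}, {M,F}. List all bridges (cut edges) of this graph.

The edges on the cycle C-B-I-K-L-E-J-D-A-G-M-F-C are not bridges since each lies on that cycle.
But removing K-H disconnects K from H — this is a bridge.

H-K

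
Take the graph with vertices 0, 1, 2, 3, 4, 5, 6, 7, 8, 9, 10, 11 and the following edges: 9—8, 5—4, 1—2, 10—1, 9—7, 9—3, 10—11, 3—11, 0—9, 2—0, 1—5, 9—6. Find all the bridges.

1-5, 4-5, 6-9, 7-9, 8-9

The edges on the cycle 10-1-2-0-9-3-11-10 are not bridges since each lies on that cycle.
But removing 8—9 disconnects 8 from 9; removing 1—5 disconnects 1 from 5; removing 4—5 disconnects 4 from 5; removing 7—9 disconnects 7 from 9 — these are bridges.
In total 5 edges are bridges.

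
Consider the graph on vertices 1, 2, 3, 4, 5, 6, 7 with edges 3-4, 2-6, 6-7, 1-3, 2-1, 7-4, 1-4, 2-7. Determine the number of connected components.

2

5 is isolated — a component by itself.
Starting from 1 we can reach 1, 2, 3, 4, 6, 7. That is one component of size 6.
Total: 2 components.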